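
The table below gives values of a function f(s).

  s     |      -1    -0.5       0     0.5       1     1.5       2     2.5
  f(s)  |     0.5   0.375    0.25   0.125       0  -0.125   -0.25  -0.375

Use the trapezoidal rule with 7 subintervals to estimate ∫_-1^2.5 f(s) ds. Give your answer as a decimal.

0.21875

Δs = 0.5.
T_7 = (0.5/2)·[0.5 + 2·0.375 + 2·0.25 + 2·0.125 + 2·0 + 2·(-0.125) + 2·(-0.25) + (-0.375)] = 0.21875.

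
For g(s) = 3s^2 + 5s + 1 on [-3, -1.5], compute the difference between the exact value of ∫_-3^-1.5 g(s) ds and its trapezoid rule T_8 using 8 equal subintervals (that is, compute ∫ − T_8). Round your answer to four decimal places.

-0.0264

Exact integral: ∫_-3^-1.5 g(s) ds = 8.25.
T_8 ≈ 8.276367.
Error ≈ 8.25 − 8.276367 ≈ -0.0264.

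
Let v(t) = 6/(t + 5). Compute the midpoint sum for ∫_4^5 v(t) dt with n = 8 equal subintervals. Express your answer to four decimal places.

Δt = (5 − 4)/8 = 0.125.
Midpoints: 4.0625, 4.1875, 4.3125, 4.4375, 4.5625, 4.6875, 4.8125, 4.9375.
v(4.0625) = 96/145, v(4.1875) = 32/49, v(4.3125) = 96/149, v(4.4375) = 96/151, v(4.5625) = 32/51, v(4.6875) = 96/155, v(4.8125) = 96/157, v(4.9375) = 32/53.
Sum = Δt · [v(4.0625) + v(4.1875) + v(4.3125) + ...].
Sum ≈ 0.6322.

0.6322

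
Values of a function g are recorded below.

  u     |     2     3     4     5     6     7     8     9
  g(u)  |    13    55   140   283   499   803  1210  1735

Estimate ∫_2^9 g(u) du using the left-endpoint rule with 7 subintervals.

Δu = 1.
Sum = 1·[13 + 55 + 140 + 283 + 499 + 803 + 1210] = 3003.

3003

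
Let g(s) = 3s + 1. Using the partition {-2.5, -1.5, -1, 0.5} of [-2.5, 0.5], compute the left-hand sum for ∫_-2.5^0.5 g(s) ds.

-11.25

Subinterval widths: 1, 0.5, 1.5.
Left endpoints: -2.5, -1.5, -1.
g(-2.5) = -6.5, g(-1.5) = -3.5, g(-1) = -2.
Sum = Σ Δs_i · g(s_i).
Sum = -11.25.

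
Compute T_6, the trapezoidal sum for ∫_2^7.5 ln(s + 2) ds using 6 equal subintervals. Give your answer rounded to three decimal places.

Δs = (7.5 − 2)/6 = 11/12.
f(2) ≈ 1.386, f(35/12) ≈ 1.593, f(23/6) ≈ 1.764, f(4.75) ≈ 1.910, f(17/3) ≈ 2.037, f(79/12) ≈ 2.150, f(7.5) ≈ 2.251.
T_6 = (Δs/2)·[f(s_0) + 2f(s_1) + ... + 2f(s_{5}) + f(s_6)].
Sum ≈ 10.332.

10.332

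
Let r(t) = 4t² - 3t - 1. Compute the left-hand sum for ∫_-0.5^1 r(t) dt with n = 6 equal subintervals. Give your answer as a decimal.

-0.875

Δt = (1 − (-0.5))/6 = 0.25.
Left endpoints: -0.5, -0.25, 0, 0.25, 0.5, 0.75.
r(-0.5) = 1.5, r(-0.25) = 0, r(0) = -1, r(0.25) = -1.5, r(0.5) = -1.5, r(0.75) = -1.
Sum = Δt · [r(-0.5) + r(-0.25) + r(0) + ...].
Sum = -0.875.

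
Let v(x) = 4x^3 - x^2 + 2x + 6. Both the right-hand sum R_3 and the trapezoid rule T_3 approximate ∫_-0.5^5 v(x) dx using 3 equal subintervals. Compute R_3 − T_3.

446.1875

R_3 ≈ 1167.273148.
T_3 ≈ 721.085648.
R_3 − T_3 = 446.1875.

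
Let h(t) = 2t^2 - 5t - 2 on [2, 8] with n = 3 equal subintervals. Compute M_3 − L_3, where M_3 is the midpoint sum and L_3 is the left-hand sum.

M_3 = 170.
L_3 = 92.
M_3 − L_3 = 78.

78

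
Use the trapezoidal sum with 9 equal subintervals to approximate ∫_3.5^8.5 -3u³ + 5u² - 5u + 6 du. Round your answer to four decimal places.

-2983.0195

Δu = (8.5 − 3.5)/9 = 5/9.
f(3.5) = -78.875, f(73/18) = -256903/1944, f(83/18) = -398273/1944, f(31/6) = -300.125, f(103/18) = -818413/1944, f(113/18) = -1109183/1944, f(41/6) = -54139/72, f(133/18) = -1882123/1944, f(143/18) = -2376293/1944, f(8.5) = -1517.625.
T_9 = (Δu/2)·[f(u_0) + 2f(u_1) + ... + 2f(u_{8}) + f(u_9)].
Sum ≈ -2983.0195.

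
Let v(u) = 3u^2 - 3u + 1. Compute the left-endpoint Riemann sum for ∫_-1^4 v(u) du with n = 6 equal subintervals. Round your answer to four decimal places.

Δu = (4 − (-1))/6 = 5/6.
Left endpoints: -1, -1/6, 2/3, 1.5, 7/3, 19/6.
v(-1) = 7, v(-1/6) = 19/12, v(2/3) = 1/3, v(1.5) = 3.25, v(7/3) = 31/3, v(19/6) = 259/12.
Sum = Δu · [v(-1) + v(-1/6) + v(2/3) + ...].
Sum ≈ 36.7361.

36.7361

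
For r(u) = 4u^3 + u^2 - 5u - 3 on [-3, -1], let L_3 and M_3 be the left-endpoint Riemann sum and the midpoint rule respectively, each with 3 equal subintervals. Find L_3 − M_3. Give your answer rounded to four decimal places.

-33.7778

L_3 ≈ -89.407407.
M_3 ≈ -55.629630.
L_3 − M_3 ≈ -33.7778.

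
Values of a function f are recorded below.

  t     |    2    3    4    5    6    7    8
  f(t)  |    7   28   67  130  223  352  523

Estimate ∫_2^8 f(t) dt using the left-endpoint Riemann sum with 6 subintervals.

807

Δt = 1.
Sum = 1·[7 + 28 + 67 + 130 + 223 + 352] = 807.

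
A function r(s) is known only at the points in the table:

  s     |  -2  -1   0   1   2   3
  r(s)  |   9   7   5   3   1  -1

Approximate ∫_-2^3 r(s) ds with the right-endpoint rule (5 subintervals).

Δs = 1.
Sum = 1·[7 + 5 + 3 + 1 + (-1)] = 15.

15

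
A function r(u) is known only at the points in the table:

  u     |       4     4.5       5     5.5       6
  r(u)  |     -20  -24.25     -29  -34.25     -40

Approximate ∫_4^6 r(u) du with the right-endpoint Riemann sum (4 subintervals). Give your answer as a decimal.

-63.75

Δu = 0.5.
Sum = 0.5·[(-24.25) + (-29) + (-34.25) + (-40)] = -63.75.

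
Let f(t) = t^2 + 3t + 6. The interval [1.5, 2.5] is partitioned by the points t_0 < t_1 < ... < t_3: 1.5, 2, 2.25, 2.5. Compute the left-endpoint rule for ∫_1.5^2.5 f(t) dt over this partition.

Subinterval widths: 0.5, 0.25, 0.25.
Left endpoints: 1.5, 2, 2.25.
f(1.5) = 12.75, f(2) = 16, f(2.25) = 17.8125.
Sum = Σ Δt_i · f(t_i).
Sum = 14.828125.

14.828125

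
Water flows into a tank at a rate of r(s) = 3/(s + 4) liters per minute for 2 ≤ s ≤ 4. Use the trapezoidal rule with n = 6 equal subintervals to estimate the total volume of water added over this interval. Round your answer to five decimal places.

0.86338

Δs = (4 − 2)/6 = 1/3.
r(2) = 0.5, r(7/3) = 9/19, r(8/3) = 0.45, r(3) = 3/7, r(10/3) = 9/22, r(11/3) = 9/23, r(4) = 0.375.
T_6 = (Δs/2)·[r(s_0) + 2r(s_1) + ... + 2r(s_{5}) + r(s_6)].
Sum ≈ 0.86338.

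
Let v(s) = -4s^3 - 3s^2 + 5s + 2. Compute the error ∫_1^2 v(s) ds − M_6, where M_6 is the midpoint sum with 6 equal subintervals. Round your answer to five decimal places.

Exact integral: ∫_1^2 v(s) ds = -12.5.
M_6 ≈ -12.4513889.
Error ≈ -12.5 − (-12.4513889) ≈ -0.04861.

-0.04861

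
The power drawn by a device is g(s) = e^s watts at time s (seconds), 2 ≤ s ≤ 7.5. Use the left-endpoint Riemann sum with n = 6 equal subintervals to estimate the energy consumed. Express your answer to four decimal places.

1099.7101

Δs = (7.5 − 2)/6 = 11/12.
Left endpoints: 2, 35/12, 23/6, 4.75, 17/3, 79/12.
g(2) ≈ 7.3891, g(35/12) ≈ 18.4796, g(23/6) ≈ 46.2163, g(4.75) ≈ 115.5843, g(17/3) ≈ 289.0694, g(79/12) ≈ 722.9451.
Sum = Δs · [g(2) + g(35/12) + g(23/6) + ...].
Sum ≈ 1099.7101.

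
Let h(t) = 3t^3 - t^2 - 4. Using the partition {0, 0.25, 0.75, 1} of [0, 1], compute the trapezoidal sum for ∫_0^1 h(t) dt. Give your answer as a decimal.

Subinterval widths: 0.25, 0.5, 0.25.
h(0) = -4, h(0.25) = -4.015625, h(0.75) = -3.296875, h(1) = -2.
On each subinterval the trapezoid contributes (Δt_i/2)·[h(t_{i-1}) + h(t_i)].
Sum = -3.4921875.

-3.4921875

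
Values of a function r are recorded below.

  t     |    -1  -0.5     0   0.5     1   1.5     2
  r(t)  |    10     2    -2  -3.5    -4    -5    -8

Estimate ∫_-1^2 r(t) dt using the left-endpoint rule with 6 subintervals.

-1.25

Δt = 0.5.
Sum = 0.5·[10 + 2 + (-2) + (-3.5) + (-4) + (-5)] = -1.25.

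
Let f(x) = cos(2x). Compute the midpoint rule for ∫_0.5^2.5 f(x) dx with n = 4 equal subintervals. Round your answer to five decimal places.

-0.93883

Δx = (2.5 − 0.5)/4 = 0.5.
Midpoints: 0.75, 1.25, 1.75, 2.25.
f(0.75) ≈ 0.07074, f(1.25) ≈ -0.80114, f(1.75) ≈ -0.93646, f(2.25) ≈ -0.21080.
Sum = Δx · [f(0.75) + f(1.25) + f(1.75) + f(2.25)].
Sum ≈ -0.93883.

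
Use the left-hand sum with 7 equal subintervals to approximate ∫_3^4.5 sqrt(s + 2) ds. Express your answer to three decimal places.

3.561

Δs = (4.5 − 3)/7 = 3/14.
Left endpoints: 3, 45/14, 24/7, 51/14, 27/7, 57/14, 30/7.
f(3) ≈ 2.236, f(45/14) ≈ 2.283, f(24/7) ≈ 2.330, f(51/14) ≈ 2.375, f(27/7) ≈ 2.420, f(57/14) ≈ 2.464, f(30/7) ≈ 2.507.
Sum = Δs · [f(3) + f(45/14) + f(24/7) + ...].
Sum ≈ 3.561.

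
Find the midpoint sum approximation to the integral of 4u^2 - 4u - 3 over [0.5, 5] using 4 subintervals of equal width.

Δu = (5 − 0.5)/4 = 1.125.
Midpoints: 1.0625, 2.1875, 3.3125, 4.4375.
f(1.0625) = -2.734375, f(2.1875) = 7.390625, f(3.3125) = 27.640625, f(4.4375) = 58.015625.
Sum = Δu · [f(1.0625) + f(2.1875) + f(3.3125) + f(4.4375)].
Sum = 101.6015625.

101.6015625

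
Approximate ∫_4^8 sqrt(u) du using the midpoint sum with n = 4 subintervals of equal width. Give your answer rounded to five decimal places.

Δu = (8 − 4)/4 = 1.
Midpoints: 4.5, 5.5, 6.5, 7.5.
f(4.5) ≈ 2.12132, f(5.5) ≈ 2.34521, f(6.5) ≈ 2.54951, f(7.5) ≈ 2.73861.
Sum = Δu · [f(4.5) + f(5.5) + f(6.5) + f(7.5)].
Sum ≈ 9.75465.

9.75465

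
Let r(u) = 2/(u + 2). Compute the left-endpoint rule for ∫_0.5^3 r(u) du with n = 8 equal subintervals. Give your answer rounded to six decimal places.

Δu = (3 − 0.5)/8 = 0.3125.
Left endpoints: 0.5, 0.8125, 1.125, 1.4375, 1.75, 2.0625, 2.375, 2.6875.
r(0.5) = 0.8, r(0.8125) = 32/45, r(1.125) = 0.64, r(1.4375) = 32/55, r(1.75) = 8/15, r(2.0625) = 32/65, r(2.375) = 16/35, r(2.6875) = 32/75.
Sum = Δu · [r(0.5) + r(0.8125) + r(1.125) + ...].
Sum ≈ 1.450744.

1.450744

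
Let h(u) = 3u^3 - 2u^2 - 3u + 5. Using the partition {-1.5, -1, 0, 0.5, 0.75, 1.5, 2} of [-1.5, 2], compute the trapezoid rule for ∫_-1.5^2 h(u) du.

Subinterval widths: 0.5, 1, 0.5, 0.25, 0.75, 0.5.
h(-1.5) = -5.125, h(-1) = 3, h(0) = 5, h(0.5) = 3.375, h(0.75) = 2.890625, h(1.5) = 6.125, h(2) = 15.
On each subinterval the trapezoid contributes (Δu_i/2)·[h(u_{i-1}) + h(u_i)].
Sum = 15.0078125.

15.0078125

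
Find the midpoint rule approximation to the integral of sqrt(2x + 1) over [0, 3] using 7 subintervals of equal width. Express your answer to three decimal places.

5.845

Δx = (3 − 0)/7 = 3/7.
Midpoints: 3/14, 9/14, 15/14, 1.5, 27/14, 33/14, 39/14.
f(3/14) ≈ 1.195, f(9/14) ≈ 1.512, f(15/14) ≈ 1.773, f(1.5) ≈ 2.000, f(27/14) ≈ 2.204, f(33/14) ≈ 2.390, f(39/14) ≈ 2.563.
Sum = Δx · [f(3/14) + f(9/14) + f(15/14) + ...].
Sum ≈ 5.845.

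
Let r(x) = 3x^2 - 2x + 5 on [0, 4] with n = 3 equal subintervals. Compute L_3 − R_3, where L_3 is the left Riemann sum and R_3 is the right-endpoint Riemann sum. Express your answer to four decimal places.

-53.3333

L_3 ≈ 44.888889.
R_3 ≈ 98.222222.
L_3 − R_3 ≈ -53.3333.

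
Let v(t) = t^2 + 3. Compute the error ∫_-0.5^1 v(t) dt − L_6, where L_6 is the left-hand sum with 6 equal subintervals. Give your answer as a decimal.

Exact integral: ∫_-0.5^1 v(t) dt = 4.875.
L_6 = 4.796875.
Error = 4.875 − 4.796875 = 0.078125.

0.078125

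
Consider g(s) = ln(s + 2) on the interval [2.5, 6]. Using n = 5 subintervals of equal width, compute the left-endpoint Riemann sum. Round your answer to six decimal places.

6.161843

Δs = (6 − 2.5)/5 = 0.7.
Left endpoints: 2.5, 3.2, 3.9, 4.6, 5.3.
g(2.5) ≈ 1.504077, g(3.2) ≈ 1.648659, g(3.9) ≈ 1.774952, g(4.6) ≈ 1.887070, g(5.3) ≈ 1.987874.
Sum = Δs · [g(2.5) + g(3.2) + g(3.9) + g(4.6) + g(5.3)].
Sum ≈ 6.161843.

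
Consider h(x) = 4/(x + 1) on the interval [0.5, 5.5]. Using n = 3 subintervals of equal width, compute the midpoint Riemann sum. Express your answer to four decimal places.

Δx = (5.5 − 0.5)/3 = 5/3.
Midpoints: 4/3, 3, 14/3.
h(4/3) = 12/7, h(3) = 1, h(14/3) = 12/17.
Sum = Δx · [h(4/3) + h(3) + h(14/3)].
Sum ≈ 5.7003.

5.7003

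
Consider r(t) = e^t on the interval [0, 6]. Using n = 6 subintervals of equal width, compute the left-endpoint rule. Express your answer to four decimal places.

Δt = (6 − 0)/6 = 1.
Left endpoints: 0, 1, 2, 3, 4, 5.
r(0) ≈ 1.0000, r(1) ≈ 2.7183, r(2) ≈ 7.3891, r(3) ≈ 20.0855, r(4) ≈ 54.5982, r(5) ≈ 148.4132.
Sum = Δt · [r(0) + r(1) + r(2) + ...].
Sum ≈ 234.2042.

234.2042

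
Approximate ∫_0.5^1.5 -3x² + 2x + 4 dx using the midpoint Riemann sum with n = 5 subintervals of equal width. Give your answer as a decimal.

Δx = (1.5 − 0.5)/5 = 0.2.
Midpoints: 0.6, 0.8, 1, 1.2, 1.4.
f(0.6) = 4.12, f(0.8) = 3.68, f(1) = 3, f(1.2) = 2.08, f(1.4) = 0.92.
Sum = Δx · [f(0.6) + f(0.8) + f(1) + f(1.2) + f(1.4)].
Sum = 2.76.

2.76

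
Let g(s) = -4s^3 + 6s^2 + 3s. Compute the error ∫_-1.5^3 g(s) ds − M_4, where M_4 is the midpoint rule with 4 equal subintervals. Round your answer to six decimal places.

-1.423828

Exact integral: ∫_-1.5^3 g(s) ds = -5.0625.
M_4 ≈ -3.63867188.
Error ≈ -5.0625 − (-3.63867188) ≈ -1.423828.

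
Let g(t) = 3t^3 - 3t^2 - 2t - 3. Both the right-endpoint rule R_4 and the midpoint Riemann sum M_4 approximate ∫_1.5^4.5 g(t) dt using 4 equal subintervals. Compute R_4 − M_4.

R_4 = 271.96875.
M_4 = 185.625.
R_4 − M_4 = 86.34375.

86.34375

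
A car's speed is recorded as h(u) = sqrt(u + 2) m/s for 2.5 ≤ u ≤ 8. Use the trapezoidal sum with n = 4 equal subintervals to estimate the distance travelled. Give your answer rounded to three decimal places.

Δu = (8 − 2.5)/4 = 1.375.
h(2.5) ≈ 2.121, h(3.875) ≈ 2.424, h(5.25) ≈ 2.693, h(6.625) ≈ 2.937, h(8) ≈ 3.162.
T_4 = (Δu/2)·[h(u_0) + 2h(u_1) + 2h(u_2) + 2h(u_3) + h(u_4)].
Sum ≈ 14.706.

14.706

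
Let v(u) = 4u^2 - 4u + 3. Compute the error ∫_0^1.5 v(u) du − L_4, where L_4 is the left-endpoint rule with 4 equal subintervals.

0.421875

Exact integral: ∫_0^1.5 v(u) du = 4.5.
L_4 = 4.078125.
Error = 4.5 − 4.078125 = 0.421875.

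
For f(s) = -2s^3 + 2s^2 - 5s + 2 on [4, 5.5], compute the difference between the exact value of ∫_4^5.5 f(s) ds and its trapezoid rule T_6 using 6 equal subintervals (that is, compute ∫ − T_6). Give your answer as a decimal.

0.4140625

Exact integral: ∫_4^5.5 f(s) ds = -293.90625.
T_6 = -294.3203125.
Error = -293.90625 − (-294.3203125) = 0.4140625.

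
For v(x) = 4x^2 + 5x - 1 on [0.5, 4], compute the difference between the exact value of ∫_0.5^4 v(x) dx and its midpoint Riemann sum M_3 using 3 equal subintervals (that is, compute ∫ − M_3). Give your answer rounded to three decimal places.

1.588

Exact integral: ∫_0.5^4 v(x) dx ≈ 121.04167.
M_3 ≈ 119.45370.
Error ≈ 121.04167 − 119.45370 ≈ 1.588.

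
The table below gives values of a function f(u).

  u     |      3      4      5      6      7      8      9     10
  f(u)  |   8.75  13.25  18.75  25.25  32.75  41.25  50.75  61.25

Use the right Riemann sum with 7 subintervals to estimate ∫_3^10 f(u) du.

Δu = 1.
Sum = 1·[13.25 + 18.75 + 25.25 + 32.75 + 41.25 + 50.75 + 61.25] = 243.25.

243.25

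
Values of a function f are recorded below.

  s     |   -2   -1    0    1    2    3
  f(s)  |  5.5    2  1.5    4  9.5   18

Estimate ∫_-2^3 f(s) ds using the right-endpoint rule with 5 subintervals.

Δs = 1.
Sum = 1·[2 + 1.5 + 4 + 9.5 + 18] = 35.

35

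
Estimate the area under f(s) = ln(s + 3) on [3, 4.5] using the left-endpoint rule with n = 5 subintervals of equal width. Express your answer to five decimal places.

Δs = (4.5 − 3)/5 = 0.3.
Left endpoints: 3, 3.3, 3.6, 3.9, 4.2.
f(3) ≈ 1.79176, f(3.3) ≈ 1.84055, f(3.6) ≈ 1.88707, f(3.9) ≈ 1.93152, f(4.2) ≈ 1.97408.
Sum = Δs · [f(3) + f(3.3) + f(3.6) + f(3.9) + f(4.2)].
Sum ≈ 2.82749.

2.82749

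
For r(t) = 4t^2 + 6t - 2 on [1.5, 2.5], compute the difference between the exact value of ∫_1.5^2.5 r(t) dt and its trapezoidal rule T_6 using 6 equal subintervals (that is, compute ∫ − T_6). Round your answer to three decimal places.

Exact integral: ∫_1.5^2.5 r(t) dt ≈ 26.33333.
T_6 ≈ 26.35185.
Error ≈ 26.33333 − 26.35185 ≈ -0.019.

-0.019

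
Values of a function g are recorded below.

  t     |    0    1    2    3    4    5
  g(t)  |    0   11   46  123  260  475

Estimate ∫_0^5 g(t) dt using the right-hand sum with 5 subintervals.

Δt = 1.
Sum = 1·[11 + 46 + 123 + 260 + 475] = 915.

915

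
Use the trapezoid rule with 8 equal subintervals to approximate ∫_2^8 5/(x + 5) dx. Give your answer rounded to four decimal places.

Δx = (8 − 2)/8 = 0.75.
f(2) = 5/7, f(2.75) = 20/31, f(3.5) = 10/17, f(4.25) = 20/37, f(5) = 0.5, f(5.75) = 20/43, f(6.5) = 10/23, f(7.25) = 20/49, f(8) = 5/13.
T_8 = (Δx/2)·[f(x_0) + 2f(x_1) + ... + 2f(x_{7}) + f(x_8)].
Sum ≈ 3.0986.

3.0986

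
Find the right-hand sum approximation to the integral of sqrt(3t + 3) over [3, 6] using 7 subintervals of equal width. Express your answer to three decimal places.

Δt = (6 − 3)/7 = 3/7.
Right endpoints: 24/7, 27/7, 30/7, 33/7, 36/7, 39/7, 6.
f(24/7) ≈ 3.645, f(27/7) ≈ 3.817, f(30/7) ≈ 3.982, f(33/7) ≈ 4.140, f(36/7) ≈ 4.293, f(39/7) ≈ 4.440, f(6) ≈ 4.583.
Sum = Δt · [f(24/7) + f(27/7) + f(30/7) + ...].
Sum ≈ 12.386.

12.386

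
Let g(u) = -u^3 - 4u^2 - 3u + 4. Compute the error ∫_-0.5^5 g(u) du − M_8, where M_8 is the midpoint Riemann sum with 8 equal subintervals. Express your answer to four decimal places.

-2.3288

Exact integral: ∫_-0.5^5 g(u) du ≈ -338.192708.
M_8 ≈ -335.863892.
Error ≈ -338.192708 − (-335.863892) ≈ -2.3288.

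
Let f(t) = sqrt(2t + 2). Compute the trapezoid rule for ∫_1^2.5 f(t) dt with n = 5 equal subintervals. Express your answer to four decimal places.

Δt = (2.5 − 1)/5 = 0.3.
f(1) ≈ 2.0000, f(1.3) ≈ 2.1448, f(1.6) ≈ 2.2804, f(1.9) ≈ 2.4083, f(2.2) ≈ 2.5298, f(2.5) ≈ 2.6458.
T_5 = (Δt/2)·[f(t_0) + 2f(t_1) + ... + 2f(t_{4}) + f(t_5)].
Sum ≈ 3.5058.

3.5058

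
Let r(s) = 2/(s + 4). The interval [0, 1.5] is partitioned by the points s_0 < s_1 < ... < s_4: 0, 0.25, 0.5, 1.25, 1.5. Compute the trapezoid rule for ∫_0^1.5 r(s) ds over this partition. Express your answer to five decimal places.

Subinterval widths: 0.25, 0.25, 0.75, 0.25.
r(0) = 0.5, r(0.25) = 8/17, r(0.5) = 4/9, r(1.25) = 8/21, r(1.5) = 4/11.
On each subinterval the trapezoid contributes (Δs_i/2)·[r(s_{i-1}) + r(s_i)].
Sum ≈ 0.63830.

0.63830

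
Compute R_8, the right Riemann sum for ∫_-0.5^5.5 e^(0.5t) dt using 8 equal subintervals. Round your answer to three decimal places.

Δt = (5.5 − (-0.5))/8 = 0.75.
Right endpoints: 0.25, 1, 1.75, 2.5, 3.25, 4, 4.75, 5.5.
f(0.25) ≈ 1.133, f(1) ≈ 1.649, f(1.75) ≈ 2.399, f(2.5) ≈ 3.490, f(3.25) ≈ 5.078, f(4) ≈ 7.389, f(4.75) ≈ 10.751, f(5.5) ≈ 15.643.
Sum = Δt · [f(0.25) + f(1) + f(1.75) + ...].
Sum ≈ 35.649.

35.649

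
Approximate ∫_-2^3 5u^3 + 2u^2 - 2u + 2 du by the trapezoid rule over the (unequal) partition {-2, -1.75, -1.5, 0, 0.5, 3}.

Subinterval widths: 0.25, 0.25, 1.5, 0.5, 2.5.
f(-2) = -26, f(-1.75) = -15.171875, f(-1.5) = -7.375, f(0) = 2, f(0.5) = 2.125, f(3) = 149.
On each subinterval the trapezoid contributes (Δu_i/2)·[f(u_{i-1}) + f(u_i)].
Sum = 177.94140625.

177.94140625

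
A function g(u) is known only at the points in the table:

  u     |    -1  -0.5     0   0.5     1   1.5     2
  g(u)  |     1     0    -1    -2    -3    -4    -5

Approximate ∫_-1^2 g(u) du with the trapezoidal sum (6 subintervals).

Δu = 0.5.
T_6 = (0.5/2)·[1 + 2·0 + 2·(-1) + 2·(-2) + 2·(-3) + 2·(-4) + (-5)] = -6.

-6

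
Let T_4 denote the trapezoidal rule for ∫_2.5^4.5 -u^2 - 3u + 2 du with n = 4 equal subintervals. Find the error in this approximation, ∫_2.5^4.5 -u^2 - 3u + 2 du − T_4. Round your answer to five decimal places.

Exact integral: ∫_2.5^4.5 f(u) du ≈ -42.1666667.
T_4 = -42.25.
Error ≈ -42.1666667 − (-42.25) ≈ 0.08333.

0.08333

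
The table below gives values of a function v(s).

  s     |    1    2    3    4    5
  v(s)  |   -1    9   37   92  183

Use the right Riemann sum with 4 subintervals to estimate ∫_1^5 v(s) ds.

321

Δs = 1.
Sum = 1·[9 + 37 + 92 + 183] = 321.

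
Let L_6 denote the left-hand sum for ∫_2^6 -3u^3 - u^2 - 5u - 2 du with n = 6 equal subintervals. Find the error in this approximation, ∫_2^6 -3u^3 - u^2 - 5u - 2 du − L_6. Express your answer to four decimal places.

-214.3704

Exact integral: ∫_2^6 f(u) du ≈ -1117.333333.
L_6 ≈ -902.962963.
Error ≈ -1117.333333 − (-902.962963) ≈ -214.3704.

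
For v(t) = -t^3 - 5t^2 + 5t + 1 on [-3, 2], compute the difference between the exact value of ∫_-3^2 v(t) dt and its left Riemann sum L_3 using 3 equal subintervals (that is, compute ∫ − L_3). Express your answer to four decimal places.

20.6019

Exact integral: ∫_-3^2 v(t) dt ≈ -49.583333.
L_3 ≈ -70.185185.
Error ≈ -49.583333 − (-70.185185) ≈ 20.6019.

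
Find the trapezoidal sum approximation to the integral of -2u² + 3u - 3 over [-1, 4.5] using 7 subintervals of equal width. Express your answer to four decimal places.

Δu = (4.5 − (-1))/7 = 11/14.
f(-1) = -8, f(-3/14) = -183/49, f(4/7) = -95/49, f(19/14) = -128/49, f(15/7) = -282/49, f(41/14) = -557/49, f(26/7) = -953/49, f(4.5) = -30.
T_7 = (Δu/2)·[f(u_0) + 2f(u_1) + ... + 2f(u_{6}) + f(u_7)].
Sum ≈ -50.1735.

-50.1735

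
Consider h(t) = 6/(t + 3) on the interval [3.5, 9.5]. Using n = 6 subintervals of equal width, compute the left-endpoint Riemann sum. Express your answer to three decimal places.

Δt = (9.5 − 3.5)/6 = 1.
Left endpoints: 3.5, 4.5, 5.5, 6.5, 7.5, 8.5.
h(3.5) = 12/13, h(4.5) = 0.8, h(5.5) = 12/17, h(6.5) = 12/19, h(7.5) = 4/7, h(8.5) = 12/23.
Sum = Δt · [h(3.5) + h(4.5) + h(5.5) + ...].
Sum ≈ 4.154.

4.154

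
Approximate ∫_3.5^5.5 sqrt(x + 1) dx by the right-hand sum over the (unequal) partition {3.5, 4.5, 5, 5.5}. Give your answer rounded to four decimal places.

4.8447

Subinterval widths: 1, 0.5, 0.5.
Right endpoints: 4.5, 5, 5.5.
f(4.5) ≈ 2.3452, f(5) ≈ 2.4495, f(5.5) ≈ 2.5495.
Sum = Σ Δx_i · f(x_i).
Sum ≈ 4.8447.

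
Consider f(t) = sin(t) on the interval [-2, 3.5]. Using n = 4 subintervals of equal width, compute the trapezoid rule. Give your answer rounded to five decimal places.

Δt = (3.5 − (-2))/4 = 1.375.
f(-2) ≈ -0.90930, f(-0.625) ≈ -0.58510, f(0.75) ≈ 0.68164, f(2.125) ≈ 0.85032, f(3.5) ≈ -0.35078.
T_4 = (Δt/2)·[f(t_0) + 2f(t_1) + 2f(t_2) + 2f(t_3) + f(t_4)].
Sum ≈ 0.43563.

0.43563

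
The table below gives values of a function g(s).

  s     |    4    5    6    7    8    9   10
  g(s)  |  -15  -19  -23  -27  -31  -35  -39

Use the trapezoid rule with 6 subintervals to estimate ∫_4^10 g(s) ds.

-162

Δs = 1.
T_6 = (1/2)·[(-15) + 2·(-19) + 2·(-23) + 2·(-27) + 2·(-31) + 2·(-35) + (-39)] = -162.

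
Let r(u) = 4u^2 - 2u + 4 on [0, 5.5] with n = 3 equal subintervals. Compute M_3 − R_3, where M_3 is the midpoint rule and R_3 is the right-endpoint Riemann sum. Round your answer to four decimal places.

-119.3194

M_3 ≈ 207.421296.
R_3 ≈ 326.740741.
M_3 − R_3 ≈ -119.3194.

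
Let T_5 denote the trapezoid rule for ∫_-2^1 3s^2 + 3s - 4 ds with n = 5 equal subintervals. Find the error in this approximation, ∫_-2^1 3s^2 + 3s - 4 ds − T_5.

Exact integral: ∫_-2^1 f(s) ds = -7.5.
T_5 = -6.96.
Error = -7.5 − (-6.96) = -0.54.

-0.54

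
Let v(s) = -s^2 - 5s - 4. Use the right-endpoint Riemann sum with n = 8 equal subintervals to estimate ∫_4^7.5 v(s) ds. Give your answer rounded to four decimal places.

Δs = (7.5 − 4)/8 = 0.4375.
Right endpoints: 4.4375, 4.875, 5.3125, 5.75, 6.1875, 6.625, 7.0625, 7.5.
v(4.4375) = -45.87890625, v(4.875) = -52.140625, v(5.3125) = -58.78515625, v(5.75) = -65.8125, v(6.1875) = -73.22265625, v(6.625) = -81.015625, v(7.0625) = -89.19140625, v(7.5) = -97.75.
Sum = Δs · [v(4.4375) + v(4.875) + v(5.3125) + ...].
Sum ≈ -246.6611.

-246.6611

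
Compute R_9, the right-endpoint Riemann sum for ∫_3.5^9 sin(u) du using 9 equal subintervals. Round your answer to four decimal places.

Δu = (9 − 3.5)/9 = 11/18.
Right endpoints: 37/9, 85/18, 16/3, 107/18, 59/9, 43/6, 70/9, 151/18, 9.
f(37/9) ≈ -0.8246, f(85/18) ≈ -1.0000, f(16/3) ≈ -0.8133, f(107/18) ≈ -0.3323, f(59/9) ≈ 0.2690, f(43/6) ≈ 0.7730, f(70/9) ≈ 0.9971, f(151/18) ≈ 0.8603, f(9) ≈ 0.4121.
Sum = Δu · [f(37/9) + f(85/18) + f(16/3) + ...].
Sum ≈ 0.2086.

0.2086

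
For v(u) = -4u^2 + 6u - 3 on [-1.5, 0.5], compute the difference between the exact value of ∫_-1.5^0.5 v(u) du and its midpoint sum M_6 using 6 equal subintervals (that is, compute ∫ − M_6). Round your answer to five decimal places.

-0.07407

Exact integral: ∫_-1.5^0.5 v(u) du ≈ -16.6666667.
M_6 ≈ -16.5925926.
Error ≈ -16.6666667 − (-16.5925926) ≈ -0.07407.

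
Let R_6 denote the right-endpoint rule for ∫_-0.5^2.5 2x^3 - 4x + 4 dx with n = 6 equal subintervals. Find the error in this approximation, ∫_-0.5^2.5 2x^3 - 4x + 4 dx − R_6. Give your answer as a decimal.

-5.625

Exact integral: ∫_-0.5^2.5 f(x) dx = 19.5.
R_6 = 25.125.
Error = 19.5 − 25.125 = -5.625.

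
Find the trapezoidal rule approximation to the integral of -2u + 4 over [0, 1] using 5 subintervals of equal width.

3

Δu = (1 − 0)/5 = 0.2.
f(0) = 4, f(0.2) = 3.6, f(0.4) = 3.2, f(0.6) = 2.8, f(0.8) = 2.4, f(1) = 2.
T_5 = (Δu/2)·[f(u_0) + 2f(u_1) + ... + 2f(u_{4}) + f(u_5)].
Sum = 3.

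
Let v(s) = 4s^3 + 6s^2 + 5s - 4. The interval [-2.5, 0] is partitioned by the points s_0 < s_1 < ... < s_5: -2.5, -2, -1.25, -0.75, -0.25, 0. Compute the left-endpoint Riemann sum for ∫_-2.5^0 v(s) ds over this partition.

-45.859375

Subinterval widths: 0.5, 0.75, 0.5, 0.5, 0.25.
Left endpoints: -2.5, -2, -1.25, -0.75, -0.25.
v(-2.5) = -41.5, v(-2) = -22, v(-1.25) = -8.6875, v(-0.75) = -6.0625, v(-0.25) = -4.9375.
Sum = Σ Δs_i · v(s_i).
Sum = -45.859375.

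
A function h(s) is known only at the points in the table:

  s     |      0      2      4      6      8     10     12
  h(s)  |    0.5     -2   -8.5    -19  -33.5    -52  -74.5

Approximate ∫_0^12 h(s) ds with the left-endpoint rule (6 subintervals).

Δs = 2.
Sum = 2·[0.5 + (-2) + (-8.5) + (-19) + (-33.5) + (-52)] = -229.

-229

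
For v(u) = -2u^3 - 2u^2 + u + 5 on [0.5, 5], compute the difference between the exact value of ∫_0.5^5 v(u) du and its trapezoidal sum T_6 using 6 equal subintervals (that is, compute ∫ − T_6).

7.8046875

Exact integral: ∫_0.5^5 v(u) du = -360.84375.
T_6 = -368.6484375.
Error = -360.84375 − (-368.6484375) = 7.8046875.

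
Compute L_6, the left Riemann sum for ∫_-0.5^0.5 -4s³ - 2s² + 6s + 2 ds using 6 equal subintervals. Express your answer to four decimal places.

1.4074

Δs = (0.5 − (-0.5))/6 = 1/6.
Left endpoints: -0.5, -1/3, -1/6, 0, 1/6, 1/3.
f(-0.5) = -1, f(-1/3) = -2/27, f(-1/6) = 26/27, f(0) = 2, f(1/6) = 79/27, f(1/3) = 98/27.
Sum = Δs · [f(-0.5) + f(-1/3) + f(-1/6) + ...].
Sum ≈ 1.4074.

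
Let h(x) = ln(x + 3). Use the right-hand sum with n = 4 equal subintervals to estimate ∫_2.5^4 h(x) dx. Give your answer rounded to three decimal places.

2.790

Δx = (4 − 2.5)/4 = 0.375.
Right endpoints: 2.875, 3.25, 3.625, 4.
h(2.875) ≈ 1.771, h(3.25) ≈ 1.833, h(3.625) ≈ 1.891, h(4) ≈ 1.946.
Sum = Δx · [h(2.875) + h(3.25) + h(3.625) + h(4)].
Sum ≈ 2.790.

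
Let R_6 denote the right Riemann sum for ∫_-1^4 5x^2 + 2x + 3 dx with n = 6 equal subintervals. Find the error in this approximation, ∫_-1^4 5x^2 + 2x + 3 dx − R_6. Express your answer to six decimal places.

Exact integral: ∫_-1^4 f(x) dx ≈ 138.33333333.
R_6 ≈ 176.64351852.
Error ≈ 138.33333333 − 176.64351852 ≈ -38.310185.

-38.310185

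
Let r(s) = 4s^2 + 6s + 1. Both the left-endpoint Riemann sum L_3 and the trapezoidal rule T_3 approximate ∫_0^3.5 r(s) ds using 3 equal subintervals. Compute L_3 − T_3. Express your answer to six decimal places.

-40.833333

L_3 ≈ 59.75925926.
T_3 ≈ 100.59259259.
L_3 − T_3 ≈ -40.833333.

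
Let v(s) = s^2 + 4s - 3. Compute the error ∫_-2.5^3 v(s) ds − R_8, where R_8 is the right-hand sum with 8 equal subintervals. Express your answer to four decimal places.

-8.9411

Exact integral: ∫_-2.5^3 v(s) ds ≈ 3.208333.
R_8 ≈ 12.149414.
Error ≈ 3.208333 − 12.149414 ≈ -8.9411.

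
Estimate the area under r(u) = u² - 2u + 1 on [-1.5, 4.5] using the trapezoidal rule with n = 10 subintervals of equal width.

19.86

Δu = (4.5 − (-1.5))/10 = 0.6.
r(-1.5) = 6.25, r(-0.9) = 3.61, r(-0.3) = 1.69, r(0.3) = 0.49, r(0.9) = 0.01, r(1.5) = 0.25, r(2.1) = 1.21, r(2.7) = 2.89, r(3.3) = 5.29, r(3.9) = 8.41, r(4.5) = 12.25.
T_10 = (Δu/2)·[r(u_0) + 2r(u_1) + ... + 2r(u_{9}) + r(u_10)].
Sum = 19.86.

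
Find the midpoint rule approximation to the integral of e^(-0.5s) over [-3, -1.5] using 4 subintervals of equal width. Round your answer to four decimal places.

Δs = (-1.5 − (-3))/4 = 0.375.
Midpoints: -2.8125, -2.4375, -2.0625, -1.6875.
f(-2.8125) ≈ 4.0806, f(-2.4375) ≈ 3.3830, f(-2.0625) ≈ 2.8046, f(-1.6875) ≈ 2.3251.
Sum = Δs · [f(-2.8125) + f(-2.4375) + f(-2.0625) + f(-1.6875)].
Sum ≈ 4.7225.

4.7225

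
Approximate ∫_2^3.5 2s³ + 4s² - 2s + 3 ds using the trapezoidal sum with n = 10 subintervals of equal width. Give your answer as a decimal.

109.8965625

Δs = (3.5 − 2)/10 = 0.15.
f(2) = 31, f(2.15) = 37.06675, f(2.3) = 43.894, f(2.45) = 51.52225, f(2.6) = 59.992, f(2.75) = 69.34375, f(2.9) = 79.618, f(3.05) = 90.85525, f(3.2) = 103.096, f(3.35) = 116.38075, f(3.5) = 130.75.
T_10 = (Δs/2)·[f(s_0) + 2f(s_1) + ... + 2f(s_{9}) + f(s_10)].
Sum = 109.8965625.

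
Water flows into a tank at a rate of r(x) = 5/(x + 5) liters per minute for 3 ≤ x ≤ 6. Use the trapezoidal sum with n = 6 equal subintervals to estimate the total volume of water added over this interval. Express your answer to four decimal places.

1.5930

Δx = (6 − 3)/6 = 0.5.
r(3) = 0.625, r(3.5) = 10/17, r(4) = 5/9, r(4.5) = 10/19, r(5) = 0.5, r(5.5) = 10/21, r(6) = 5/11.
T_6 = (Δx/2)·[r(x_0) + 2r(x_1) + ... + 2r(x_{5}) + r(x_6)].
Sum ≈ 1.5930.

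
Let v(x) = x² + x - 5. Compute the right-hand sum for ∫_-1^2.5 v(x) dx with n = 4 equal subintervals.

Δx = (2.5 − (-1))/4 = 0.875.
Right endpoints: -0.125, 0.75, 1.625, 2.5.
v(-0.125) = -5.109375, v(0.75) = -3.6875, v(1.625) = -0.734375, v(2.5) = 3.75.
Sum = Δx · [v(-0.125) + v(0.75) + v(1.625) + v(2.5)].
Sum = -5.05859375.

-5.05859375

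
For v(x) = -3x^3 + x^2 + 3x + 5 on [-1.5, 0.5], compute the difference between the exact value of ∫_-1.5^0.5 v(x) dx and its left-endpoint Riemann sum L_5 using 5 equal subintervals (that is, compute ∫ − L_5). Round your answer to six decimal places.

Exact integral: ∫_-1.5^0.5 v(x) dx ≈ 11.91666667.
L_5 = 13.51.
Error ≈ 11.91666667 − 13.51 ≈ -1.593333.

-1.593333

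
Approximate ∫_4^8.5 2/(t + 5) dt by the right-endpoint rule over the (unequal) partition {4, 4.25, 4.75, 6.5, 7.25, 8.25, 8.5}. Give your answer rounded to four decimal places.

Subinterval widths: 0.25, 0.5, 1.75, 0.75, 1, 0.25.
Right endpoints: 4.25, 4.75, 6.5, 7.25, 8.25, 8.5.
f(4.25) = 8/37, f(4.75) = 8/39, f(6.5) = 4/23, f(7.25) = 8/49, f(8.25) = 8/53, f(8.5) = 4/27.
Sum = Σ Δt_i · f(t_i).
Sum ≈ 0.7714.

0.7714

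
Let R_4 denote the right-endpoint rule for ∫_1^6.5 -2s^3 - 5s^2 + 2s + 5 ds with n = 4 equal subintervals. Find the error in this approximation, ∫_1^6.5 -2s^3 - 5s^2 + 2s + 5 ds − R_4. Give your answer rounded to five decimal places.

558.12826

Exact integral: ∫_1^6.5 f(s) ds ≈ -1279.3229167.
R_4 ≈ -1837.4511719.
Error ≈ -1279.3229167 − (-1837.4511719) ≈ 558.12826.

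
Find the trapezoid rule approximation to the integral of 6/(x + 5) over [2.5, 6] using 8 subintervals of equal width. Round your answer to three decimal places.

Δx = (6 − 2.5)/8 = 0.4375.
f(2.5) = 0.8, f(2.9375) = 96/127, f(3.375) = 48/67, f(3.8125) = 32/47, f(4.25) = 24/37, f(4.6875) = 96/155, f(5.125) = 16/27, f(5.5625) = 96/169, f(6) = 6/11.
T_8 = (Δx/2)·[f(x_0) + 2f(x_1) + ... + 2f(x_{7}) + f(x_8)].
Sum ≈ 2.299.

2.299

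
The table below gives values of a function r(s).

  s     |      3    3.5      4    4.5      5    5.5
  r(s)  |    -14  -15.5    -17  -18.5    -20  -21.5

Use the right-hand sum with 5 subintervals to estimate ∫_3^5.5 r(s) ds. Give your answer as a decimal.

Δs = 0.5.
Sum = 0.5·[(-15.5) + (-17) + (-18.5) + (-20) + (-21.5)] = -46.25.

-46.25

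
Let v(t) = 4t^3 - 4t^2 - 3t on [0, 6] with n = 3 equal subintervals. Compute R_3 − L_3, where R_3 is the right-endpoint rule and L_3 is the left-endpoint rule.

R_3 = 1784.
L_3 = 380.
R_3 − L_3 = 1404.

1404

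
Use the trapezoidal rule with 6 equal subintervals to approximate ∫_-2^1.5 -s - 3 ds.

Δs = (1.5 − (-2))/6 = 7/12.
f(-2) = -1, f(-17/12) = -19/12, f(-5/6) = -13/6, f(-0.25) = -2.75, f(1/3) = -10/3, f(11/12) = -47/12, f(1.5) = -4.5.
T_6 = (Δs/2)·[f(s_0) + 2f(s_1) + ... + 2f(s_{5}) + f(s_6)].
Sum = -9.625.

-9.625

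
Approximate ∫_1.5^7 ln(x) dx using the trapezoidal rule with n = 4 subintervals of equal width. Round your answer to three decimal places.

Δx = (7 − 1.5)/4 = 1.375.
f(1.5) ≈ 0.405, f(2.875) ≈ 1.056, f(4.25) ≈ 1.447, f(5.625) ≈ 1.727, f(7) ≈ 1.946.
T_4 = (Δx/2)·[f(x_0) + 2f(x_1) + 2f(x_2) + 2f(x_3) + f(x_4)].
Sum ≈ 7.433.

7.433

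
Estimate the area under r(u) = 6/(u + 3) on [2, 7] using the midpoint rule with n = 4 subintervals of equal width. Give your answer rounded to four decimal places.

Δu = (7 − 2)/4 = 1.25.
Midpoints: 2.625, 3.875, 5.125, 6.375.
r(2.625) = 16/15, r(3.875) = 48/55, r(5.125) = 48/65, r(6.375) = 0.64.
Sum = Δu · [r(2.625) + r(3.875) + r(5.125) + r(6.375)].
Sum ≈ 4.1473.

4.1473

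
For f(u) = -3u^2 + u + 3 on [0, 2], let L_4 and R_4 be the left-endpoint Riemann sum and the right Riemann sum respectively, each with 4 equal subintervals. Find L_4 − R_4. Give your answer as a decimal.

L_4 = 2.25.
R_4 = -2.75.
L_4 − R_4 = 5.

5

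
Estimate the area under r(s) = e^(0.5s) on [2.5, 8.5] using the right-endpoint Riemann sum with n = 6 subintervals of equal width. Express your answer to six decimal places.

169.301805

Δs = (8.5 − 2.5)/6 = 1.
Right endpoints: 3.5, 4.5, 5.5, 6.5, 7.5, 8.5.
r(3.5) ≈ 5.754603, r(4.5) ≈ 9.487736, r(5.5) ≈ 15.642632, r(6.5) ≈ 25.790340, r(7.5) ≈ 42.521082, r(8.5) ≈ 70.105412.
Sum = Δs · [r(3.5) + r(4.5) + r(5.5) + ...].
Sum ≈ 169.301805.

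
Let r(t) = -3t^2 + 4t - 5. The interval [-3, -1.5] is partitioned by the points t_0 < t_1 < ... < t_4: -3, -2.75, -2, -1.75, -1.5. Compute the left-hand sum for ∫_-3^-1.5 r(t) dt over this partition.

Subinterval widths: 0.25, 0.75, 0.25, 0.25.
Left endpoints: -3, -2.75, -2, -1.75.
r(-3) = -44, r(-2.75) = -38.6875, r(-2) = -25, r(-1.75) = -21.1875.
Sum = Σ Δt_i · r(t_i).
Sum = -51.5625.

-51.5625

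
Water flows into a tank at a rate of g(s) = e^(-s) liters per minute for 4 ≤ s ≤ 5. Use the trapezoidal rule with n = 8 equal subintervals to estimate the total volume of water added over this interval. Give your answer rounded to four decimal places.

0.0116

Δs = (5 − 4)/8 = 0.125.
g(4) ≈ 0.0183, g(4.125) ≈ 0.0162, g(4.25) ≈ 0.0143, g(4.375) ≈ 0.0126, g(4.5) ≈ 0.0111, g(4.625) ≈ 0.0098, g(4.75) ≈ 0.0087, g(4.875) ≈ 0.0076, g(5) ≈ 0.0067.
T_8 = (Δs/2)·[g(s_0) + 2g(s_1) + ... + 2g(s_{7}) + g(s_8)].
Sum ≈ 0.0116.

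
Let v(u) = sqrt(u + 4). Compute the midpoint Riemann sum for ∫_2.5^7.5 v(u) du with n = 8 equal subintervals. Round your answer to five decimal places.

Δu = (7.5 − 2.5)/8 = 0.625.
Midpoints: 2.8125, 3.4375, 4.0625, 4.6875, 5.3125, 5.9375, 6.5625, 7.1875.
v(2.8125) ≈ 2.61008, v(3.4375) ≈ 2.72718, v(4.0625) ≈ 2.83945, v(4.6875) ≈ 2.94746, v(5.3125) ≈ 3.05164, v(5.9375) ≈ 3.15238, v(6.5625) ≈ 3.25000, v(7.1875) ≈ 3.34477.
Sum = Δu · [v(2.8125) + v(3.4375) + v(4.0625) + ...].
Sum ≈ 14.95185.

14.95185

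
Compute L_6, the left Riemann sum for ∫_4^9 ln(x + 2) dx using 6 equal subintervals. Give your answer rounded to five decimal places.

10.36936

Δx = (9 − 4)/6 = 5/6.
Left endpoints: 4, 29/6, 17/3, 6.5, 22/3, 49/6.
f(4) ≈ 1.79176, f(29/6) ≈ 1.92181, f(17/3) ≈ 2.03688, f(6.5) ≈ 2.14007, f(22/3) ≈ 2.23359, f(49/6) ≈ 2.31911.
Sum = Δx · [f(4) + f(29/6) + f(17/3) + ...].
Sum ≈ 10.36936.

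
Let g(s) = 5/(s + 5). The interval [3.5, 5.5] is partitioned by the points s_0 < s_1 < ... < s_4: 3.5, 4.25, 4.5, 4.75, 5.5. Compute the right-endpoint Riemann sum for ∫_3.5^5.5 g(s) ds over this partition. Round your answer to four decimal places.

Subinterval widths: 0.75, 0.25, 0.25, 0.75.
Right endpoints: 4.25, 4.5, 4.75, 5.5.
g(4.25) = 20/37, g(4.5) = 10/19, g(4.75) = 20/39, g(5.5) = 10/21.
Sum = Σ Δs_i · g(s_i).
Sum ≈ 1.0223.

1.0223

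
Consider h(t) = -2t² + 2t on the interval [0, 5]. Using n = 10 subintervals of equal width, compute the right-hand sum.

Δt = (5 − 0)/10 = 0.5.
Right endpoints: 0.5, 1, 1.5, 2, 2.5, 3, 3.5, 4, 4.5, 5.
h(0.5) = 0.5, h(1) = 0, h(1.5) = -1.5, h(2) = -4, h(2.5) = -7.5, h(3) = -12, h(3.5) = -17.5, h(4) = -24, h(4.5) = -31.5, h(5) = -40.
Sum = Δt · [h(0.5) + h(1) + h(1.5) + ...].
Sum = -68.75.

-68.75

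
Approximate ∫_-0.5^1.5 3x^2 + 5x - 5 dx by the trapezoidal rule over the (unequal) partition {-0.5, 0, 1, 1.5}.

Subinterval widths: 0.5, 1, 0.5.
f(-0.5) = -6.75, f(0) = -5, f(1) = 3, f(1.5) = 9.25.
On each subinterval the trapezoid contributes (Δx_i/2)·[f(x_{i-1}) + f(x_i)].
Sum = -0.875.

-0.875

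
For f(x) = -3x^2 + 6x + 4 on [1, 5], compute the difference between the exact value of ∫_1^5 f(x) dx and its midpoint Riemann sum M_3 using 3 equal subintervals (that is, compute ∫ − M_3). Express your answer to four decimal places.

Exact integral: ∫_1^5 f(x) dx = -36.
M_3 ≈ -34.222222.
Error ≈ -36 − (-34.222222) ≈ -1.7778.

-1.7778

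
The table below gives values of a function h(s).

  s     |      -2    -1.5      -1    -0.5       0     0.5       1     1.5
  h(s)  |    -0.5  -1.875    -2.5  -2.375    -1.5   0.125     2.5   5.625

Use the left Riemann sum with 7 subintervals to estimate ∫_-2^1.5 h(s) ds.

-3.0625

Δs = 0.5.
Sum = 0.5·[(-0.5) + (-1.875) + (-2.5) + (-2.375) + (-1.5) + 0.125 + 2.5] = -3.0625.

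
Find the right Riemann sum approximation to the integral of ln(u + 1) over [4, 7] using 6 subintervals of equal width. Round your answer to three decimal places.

5.704

Δu = (7 − 4)/6 = 0.5.
Right endpoints: 4.5, 5, 5.5, 6, 6.5, 7.
f(4.5) ≈ 1.705, f(5) ≈ 1.792, f(5.5) ≈ 1.872, f(6) ≈ 1.946, f(6.5) ≈ 2.015, f(7) ≈ 2.079.
Sum = Δu · [f(4.5) + f(5) + f(5.5) + ...].
Sum ≈ 5.704.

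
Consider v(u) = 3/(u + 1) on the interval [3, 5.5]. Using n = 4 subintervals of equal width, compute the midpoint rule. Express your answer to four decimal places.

Δu = (5.5 − 3)/4 = 0.625.
Midpoints: 3.3125, 3.9375, 4.5625, 5.1875.
v(3.3125) = 16/23, v(3.9375) = 48/79, v(4.5625) = 48/89, v(5.1875) = 16/33.
Sum = Δu · [v(3.3125) + v(3.9375) + v(4.5625) + v(5.1875)].
Sum ≈ 1.4546.

1.4546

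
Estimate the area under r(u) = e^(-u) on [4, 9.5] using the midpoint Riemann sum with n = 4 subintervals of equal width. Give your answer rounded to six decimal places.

0.016879

Δu = (9.5 − 4)/4 = 1.375.
Midpoints: 4.6875, 6.0625, 7.4375, 8.8125.
r(4.6875) ≈ 0.009210, r(6.0625) ≈ 0.002329, r(7.4375) ≈ 0.000589, r(8.8125) ≈ 0.000149.
Sum = Δu · [r(4.6875) + r(6.0625) + r(7.4375) + r(8.8125)].
Sum ≈ 0.016879.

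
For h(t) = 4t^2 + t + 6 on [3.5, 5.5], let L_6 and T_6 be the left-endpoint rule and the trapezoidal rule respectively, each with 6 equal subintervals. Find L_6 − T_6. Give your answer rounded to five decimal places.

-12.33333

L_6 ≈ 173.4814815.
T_6 ≈ 185.8148148.
L_6 − T_6 ≈ -12.33333.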